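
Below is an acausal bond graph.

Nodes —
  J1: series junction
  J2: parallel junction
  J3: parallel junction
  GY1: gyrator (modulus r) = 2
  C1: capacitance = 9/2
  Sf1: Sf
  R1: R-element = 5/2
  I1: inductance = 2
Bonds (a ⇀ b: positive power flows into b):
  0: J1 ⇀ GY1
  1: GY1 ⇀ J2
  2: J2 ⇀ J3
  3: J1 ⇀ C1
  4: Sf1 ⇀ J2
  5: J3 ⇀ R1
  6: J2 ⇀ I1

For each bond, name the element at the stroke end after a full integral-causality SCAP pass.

#4 →Sf1  (Sf1: flow source, stroke at near end)
#3 →J1  (C1 outputs effort q/C1)
#0 →GY1  (J1: last free bond brings flow in)
#1 →GY1  (GY1 both-in/both-out from 0)
#6 →I1  (I1 integral (f out))
#2 →J2  (closing 0-jn rule on J2)
#5 →J3  (J3: last free bond brings effort in)

bond 0 stroke→GY1
bond 1 stroke→GY1
bond 2 stroke→J2
bond 3 stroke→J1
bond 4 stroke→Sf1
bond 5 stroke→J3
bond 6 stroke→I1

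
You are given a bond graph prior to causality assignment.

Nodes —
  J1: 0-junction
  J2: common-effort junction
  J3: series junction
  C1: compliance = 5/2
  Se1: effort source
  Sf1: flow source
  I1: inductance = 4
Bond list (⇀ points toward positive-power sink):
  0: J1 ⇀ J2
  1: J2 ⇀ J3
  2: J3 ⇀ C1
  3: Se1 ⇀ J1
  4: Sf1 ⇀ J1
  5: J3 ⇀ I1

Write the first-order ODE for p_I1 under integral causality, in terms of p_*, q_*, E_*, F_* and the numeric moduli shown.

bond 3 →J1  (Se1 fixes effort; stroke away)
bond 4 →Sf1  (Sf1 fixes flow; stroke at Sf1)
bond 0 →J2  (common-e at J1 fixed by 3)
bond 1 →J3  (0-jn J2 has e-setter on 0)
bond 2 →J3  (C1: C, integral causality)
bond 5 →I1  (J3: last free bond brings flow in)

dp_I1/dt = E_Se1 - 2*q_C1/5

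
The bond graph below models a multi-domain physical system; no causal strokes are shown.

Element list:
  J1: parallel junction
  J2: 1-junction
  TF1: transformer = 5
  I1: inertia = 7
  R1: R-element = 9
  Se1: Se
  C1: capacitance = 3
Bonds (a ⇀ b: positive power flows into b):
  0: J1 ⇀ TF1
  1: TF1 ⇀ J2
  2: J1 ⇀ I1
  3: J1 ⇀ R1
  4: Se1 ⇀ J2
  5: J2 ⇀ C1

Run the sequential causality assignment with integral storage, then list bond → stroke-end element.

bond 0 |J1
bond 1 |TF1
bond 2 |I1
bond 3 |R1
bond 4 |J2
bond 5 |J2

bond 4 stroke→J2  (source Se1 imposes e)
bond 2 stroke→I1  (prefer integral on I1)
bond 5 stroke→J2  (C1: C, integral causality)
bond 1 stroke→TF1  (closing 1-jn rule on J2)
bond 0 stroke→J1  (TF TF1: opposite of bond 1)
bond 3 stroke→R1  (0-jn J1 has e-setter on 0)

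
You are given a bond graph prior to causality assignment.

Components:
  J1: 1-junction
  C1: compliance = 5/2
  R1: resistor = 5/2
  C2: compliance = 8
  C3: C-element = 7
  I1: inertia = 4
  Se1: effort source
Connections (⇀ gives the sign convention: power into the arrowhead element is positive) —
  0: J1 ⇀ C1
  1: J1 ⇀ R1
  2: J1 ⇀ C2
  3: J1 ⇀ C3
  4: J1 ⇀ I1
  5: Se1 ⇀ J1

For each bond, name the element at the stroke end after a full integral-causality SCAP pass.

b5 stroke→J1  (source Se1 imposes e)
b0 stroke→J1  (C1 outputs effort q/C1)
b2 stroke→J1  (prefer integral on C2)
b3 stroke→J1  (C3: C, integral causality)
b4 stroke→I1  (I1 integral (f out))
b1 stroke→J1  (common-f at J1 fixed by 4)

b0 →J1
b1 →J1
b2 →J1
b3 →J1
b4 →I1
b5 →J1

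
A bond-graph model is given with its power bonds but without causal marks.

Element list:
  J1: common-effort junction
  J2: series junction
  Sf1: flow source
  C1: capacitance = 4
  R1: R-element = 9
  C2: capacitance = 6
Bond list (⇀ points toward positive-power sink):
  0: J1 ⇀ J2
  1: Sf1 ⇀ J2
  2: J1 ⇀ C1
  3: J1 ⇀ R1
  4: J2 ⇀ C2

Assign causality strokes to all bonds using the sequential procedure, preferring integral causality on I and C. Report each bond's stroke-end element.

β0 |J2
β1 |Sf1
β2 |J1
β3 |R1
β4 |J2

b1 stroke→Sf1  (Sf1 (Sf) sets flow on bond)
b0 stroke→J2  (1-jn J2 has f-setter on 1)
b4 stroke→J2  (J2: bond 1 brought flow, rest push out)
b2 stroke→J1  (C1 outputs effort q/C1)
b3 stroke→R1  (J1 effort already set via bond 2)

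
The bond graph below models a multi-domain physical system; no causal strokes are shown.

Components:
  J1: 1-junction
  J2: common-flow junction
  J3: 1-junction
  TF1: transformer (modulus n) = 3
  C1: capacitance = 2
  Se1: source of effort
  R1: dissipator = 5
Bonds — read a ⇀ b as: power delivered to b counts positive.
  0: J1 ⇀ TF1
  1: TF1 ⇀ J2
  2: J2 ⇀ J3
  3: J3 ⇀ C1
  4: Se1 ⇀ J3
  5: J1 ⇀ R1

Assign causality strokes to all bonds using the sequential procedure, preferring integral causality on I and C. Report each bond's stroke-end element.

b4 stroke→J3  (Se1 (Se) sets effort on bond)
b3 stroke→J3  (C1: C, integral causality)
b2 stroke→J2  (J3: last free bond brings flow in)
b1 stroke→TF1  (only one flow-in slot at J2)
b0 stroke→J1  (TF1 one-in-one-out from 1)
b5 stroke→R1  (only one flow-in slot at J1)

b0 stroke→J1
b1 stroke→TF1
b2 stroke→J2
b3 stroke→J3
b4 stroke→J3
b5 stroke→R1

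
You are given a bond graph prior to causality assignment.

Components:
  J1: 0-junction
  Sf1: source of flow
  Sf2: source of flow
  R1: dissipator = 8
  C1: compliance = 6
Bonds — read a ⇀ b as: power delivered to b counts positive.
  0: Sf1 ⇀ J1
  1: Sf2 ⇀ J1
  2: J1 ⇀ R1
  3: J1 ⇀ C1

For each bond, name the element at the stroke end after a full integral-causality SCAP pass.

b0 →Sf1
b1 →Sf2
b2 →R1
b3 →J1

bond 0 stroke at Sf1  (Sf1 (Sf) sets flow on bond)
bond 1 stroke at Sf2  (Sf2 (Sf) sets flow on bond)
bond 3 stroke at J1  (C1 outputs effort q/C1)
bond 2 stroke at R1  (J1 effort already set via bond 3)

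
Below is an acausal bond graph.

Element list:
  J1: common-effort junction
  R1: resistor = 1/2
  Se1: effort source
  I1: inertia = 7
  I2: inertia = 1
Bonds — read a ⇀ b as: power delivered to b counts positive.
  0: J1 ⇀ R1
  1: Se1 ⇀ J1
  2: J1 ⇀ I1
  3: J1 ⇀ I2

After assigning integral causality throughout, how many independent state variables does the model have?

b1 stroke at J1  (Se1 (Se) sets effort on bond)
b0 stroke at R1  (0-jn J1 has e-setter on 1)
b2 stroke at I1  (J1: bond 1 brought effort, rest push out)
b3 stroke at I2  (J1 effort already set via bond 1)

2  (I1, I2 all integral)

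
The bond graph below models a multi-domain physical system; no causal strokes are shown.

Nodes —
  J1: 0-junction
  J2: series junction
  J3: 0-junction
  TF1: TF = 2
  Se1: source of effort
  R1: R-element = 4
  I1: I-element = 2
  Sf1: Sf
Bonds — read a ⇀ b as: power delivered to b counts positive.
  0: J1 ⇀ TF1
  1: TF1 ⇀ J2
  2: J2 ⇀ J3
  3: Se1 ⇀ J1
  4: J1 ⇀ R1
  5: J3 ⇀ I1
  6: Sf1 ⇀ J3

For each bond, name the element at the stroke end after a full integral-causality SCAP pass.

b3 stroke at J1  (Se1 fixes effort; stroke away)
b6 stroke at Sf1  (Sf1: flow source, stroke at near end)
b0 stroke at TF1  (J1 effort already set via bond 3)
b4 stroke at R1  (J1: bond 3 brought effort, rest push out)
b1 stroke at J2  (TF TF1: opposite of bond 0)
b2 stroke at J3  (J2: last free bond brings flow in)
b5 stroke at I1  (0-jn J3 has e-setter on 2)

b0 →TF1
b1 →J2
b2 →J3
b3 →J1
b4 →R1
b5 →I1
b6 →Sf1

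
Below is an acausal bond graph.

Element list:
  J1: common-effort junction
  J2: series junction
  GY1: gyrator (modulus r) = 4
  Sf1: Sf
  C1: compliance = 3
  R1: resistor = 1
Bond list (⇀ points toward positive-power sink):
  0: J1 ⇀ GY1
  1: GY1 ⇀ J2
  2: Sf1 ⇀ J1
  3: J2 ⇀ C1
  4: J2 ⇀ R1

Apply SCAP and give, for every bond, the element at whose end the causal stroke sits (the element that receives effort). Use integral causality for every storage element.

bond 0 →J1
bond 1 →J2
bond 2 →Sf1
bond 3 →J2
bond 4 →R1

bond 2 stroke→Sf1  (Sf1 (Sf) sets flow on bond)
bond 0 stroke→J1  (only one effort-in slot at J1)
bond 1 stroke→J2  (GY1: gyrator matches bond 0)
bond 3 stroke→J2  (C1: C, integral causality)
bond 4 stroke→R1  (J2 needs exactly one f-in)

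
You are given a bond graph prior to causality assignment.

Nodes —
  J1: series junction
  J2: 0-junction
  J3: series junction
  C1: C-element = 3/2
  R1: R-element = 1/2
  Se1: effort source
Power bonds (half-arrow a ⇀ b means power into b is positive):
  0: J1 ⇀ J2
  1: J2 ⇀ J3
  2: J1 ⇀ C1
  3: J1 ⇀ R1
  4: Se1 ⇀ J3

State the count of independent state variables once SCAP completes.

1  (C1 all integral)

b4 stroke→J3  (Se1 fixes effort; stroke away)
b1 stroke→J2  (closing 1-jn rule on J3)
b0 stroke→J1  (common-e at J2 fixed by 1)
b2 stroke→J1  (C1 integral (e out))
b3 stroke→R1  (only one flow-in slot at J1)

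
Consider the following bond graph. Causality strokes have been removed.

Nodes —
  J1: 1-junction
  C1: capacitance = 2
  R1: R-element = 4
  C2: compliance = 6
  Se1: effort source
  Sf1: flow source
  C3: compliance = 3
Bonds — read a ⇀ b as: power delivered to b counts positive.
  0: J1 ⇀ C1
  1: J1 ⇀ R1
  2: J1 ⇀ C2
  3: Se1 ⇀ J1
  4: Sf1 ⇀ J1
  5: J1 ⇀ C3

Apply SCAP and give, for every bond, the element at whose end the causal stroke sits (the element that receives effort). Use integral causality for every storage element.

#0 stroke at J1
#1 stroke at J1
#2 stroke at J1
#3 stroke at J1
#4 stroke at Sf1
#5 stroke at J1

b3 stroke→J1  (Se1: effort source, stroke at far end)
b4 stroke→Sf1  (source Sf1 imposes f)
b0 stroke→J1  (1-jn J1 has f-setter on 4)
b1 stroke→J1  (common-f at J1 fixed by 4)
b2 stroke→J1  (common-f at J1 fixed by 4)
b5 stroke→J1  (common-f at J1 fixed by 4)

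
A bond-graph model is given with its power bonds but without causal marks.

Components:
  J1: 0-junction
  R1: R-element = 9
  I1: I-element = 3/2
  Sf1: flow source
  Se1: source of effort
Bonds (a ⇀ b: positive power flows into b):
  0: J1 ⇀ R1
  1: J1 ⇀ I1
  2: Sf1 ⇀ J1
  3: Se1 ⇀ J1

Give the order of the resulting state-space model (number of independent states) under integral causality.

b2 stroke at Sf1  (Sf1 (Sf) sets flow on bond)
b3 stroke at J1  (Se1 fixes effort; stroke away)
b0 stroke at R1  (common-e at J1 fixed by 3)
b1 stroke at I1  (0-jn J1 has e-setter on 3)

1  (I1 all integral)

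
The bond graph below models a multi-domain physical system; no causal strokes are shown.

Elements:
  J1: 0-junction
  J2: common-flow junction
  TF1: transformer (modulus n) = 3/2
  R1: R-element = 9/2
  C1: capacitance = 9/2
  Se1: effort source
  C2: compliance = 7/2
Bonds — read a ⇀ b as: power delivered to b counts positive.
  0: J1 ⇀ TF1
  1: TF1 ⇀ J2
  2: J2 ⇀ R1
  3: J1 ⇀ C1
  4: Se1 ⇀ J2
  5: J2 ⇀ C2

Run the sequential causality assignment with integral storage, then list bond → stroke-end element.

b4 stroke→J2  (Se1: effort source, stroke at far end)
b3 stroke→J1  (C1 integral (e out))
b0 stroke→TF1  (J1 effort already set via bond 3)
b1 stroke→J2  (TF1: transformer flips bond 0)
b5 stroke→J2  (C2 outputs effort q/C2)
b2 stroke→R1  (only one flow-in slot at J2)

b0 |TF1
b1 |J2
b2 |R1
b3 |J1
b4 |J2
b5 |J2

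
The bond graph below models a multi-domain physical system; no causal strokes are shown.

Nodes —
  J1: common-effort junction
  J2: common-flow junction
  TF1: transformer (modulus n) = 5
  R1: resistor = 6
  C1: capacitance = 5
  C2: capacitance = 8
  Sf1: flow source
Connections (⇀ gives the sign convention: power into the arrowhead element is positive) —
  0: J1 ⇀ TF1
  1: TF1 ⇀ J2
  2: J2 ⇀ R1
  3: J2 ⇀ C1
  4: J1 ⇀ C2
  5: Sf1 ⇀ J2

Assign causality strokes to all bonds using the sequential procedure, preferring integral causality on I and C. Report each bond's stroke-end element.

#0 →TF1
#1 →J2
#2 →J2
#3 →J2
#4 →J1
#5 →Sf1

b5 →Sf1  (Sf1: flow source, stroke at near end)
b1 →J2  (1-jn J2 has f-setter on 5)
b2 →J2  (1-jn J2 has f-setter on 5)
b3 →J2  (common-f at J2 fixed by 5)
b0 →TF1  (through TF1, causality passes straight; one stroke at TF1)
b4 →J1  (J1: last free bond brings effort in)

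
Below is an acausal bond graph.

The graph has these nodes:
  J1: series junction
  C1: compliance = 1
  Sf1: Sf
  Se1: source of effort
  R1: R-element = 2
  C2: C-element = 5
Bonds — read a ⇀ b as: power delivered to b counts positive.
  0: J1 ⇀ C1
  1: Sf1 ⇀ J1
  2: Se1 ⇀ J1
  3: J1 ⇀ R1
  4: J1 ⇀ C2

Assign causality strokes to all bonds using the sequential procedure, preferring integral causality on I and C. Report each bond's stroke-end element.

β0 |J1
β1 |Sf1
β2 |J1
β3 |J1
β4 |J1

β1 |Sf1  (source Sf1 imposes f)
β2 |J1  (Se1: effort source, stroke at far end)
β0 |J1  (J1 flow already set via bond 1)
β3 |J1  (J1 flow already set via bond 1)
β4 |J1  (1-jn J1 has f-setter on 1)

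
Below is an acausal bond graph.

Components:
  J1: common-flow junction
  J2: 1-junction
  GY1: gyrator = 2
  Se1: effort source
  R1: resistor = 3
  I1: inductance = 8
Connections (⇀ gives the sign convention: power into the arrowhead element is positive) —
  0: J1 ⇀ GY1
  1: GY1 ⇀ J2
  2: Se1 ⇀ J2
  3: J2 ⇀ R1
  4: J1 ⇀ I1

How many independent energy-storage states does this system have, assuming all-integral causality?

1  (I1 all integral)

b2 stroke at J2  (Se1: effort source, stroke at far end)
b4 stroke at I1  (I1 integral (f out))
b0 stroke at J1  (1-jn J1 has f-setter on 4)
b1 stroke at J2  (GY GY1: same side as bond 0)
b3 stroke at R1  (closing 1-jn rule on J2)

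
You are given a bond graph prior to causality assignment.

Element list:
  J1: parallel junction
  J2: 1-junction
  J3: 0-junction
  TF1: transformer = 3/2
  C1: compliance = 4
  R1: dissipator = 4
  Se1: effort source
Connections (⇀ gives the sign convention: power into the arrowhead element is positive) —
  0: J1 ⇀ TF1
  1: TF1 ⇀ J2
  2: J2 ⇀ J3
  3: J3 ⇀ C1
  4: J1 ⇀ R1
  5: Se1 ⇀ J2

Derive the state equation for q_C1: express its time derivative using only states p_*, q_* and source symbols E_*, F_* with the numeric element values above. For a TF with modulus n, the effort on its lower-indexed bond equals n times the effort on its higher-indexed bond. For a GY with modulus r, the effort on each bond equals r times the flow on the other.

dq_C1/dt = 9*E_Se1/16 - 9*q_C1/64

#5 stroke at J2  (source Se1 imposes e)
#3 stroke at J3  (C1 integral (e out))
#2 stroke at J2  (J3: bond 3 brought effort, rest push out)
#1 stroke at TF1  (only one flow-in slot at J2)
#0 stroke at J1  (through TF1, causality passes straight; one stroke at TF1)
#4 stroke at R1  (J1: bond 0 brought effort, rest push out)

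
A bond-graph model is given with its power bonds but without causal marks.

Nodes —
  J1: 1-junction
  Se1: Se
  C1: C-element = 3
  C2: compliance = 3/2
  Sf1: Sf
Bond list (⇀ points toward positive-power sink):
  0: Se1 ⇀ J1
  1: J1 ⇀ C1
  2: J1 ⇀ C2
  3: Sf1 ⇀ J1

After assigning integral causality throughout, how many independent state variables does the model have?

β0 →J1  (Se1: effort source, stroke at far end)
β3 →Sf1  (Sf1 fixes flow; stroke at Sf1)
β1 →J1  (J1 flow already set via bond 3)
β2 →J1  (J1: bond 3 brought flow, rest push out)

2  (C1, C2 all integral)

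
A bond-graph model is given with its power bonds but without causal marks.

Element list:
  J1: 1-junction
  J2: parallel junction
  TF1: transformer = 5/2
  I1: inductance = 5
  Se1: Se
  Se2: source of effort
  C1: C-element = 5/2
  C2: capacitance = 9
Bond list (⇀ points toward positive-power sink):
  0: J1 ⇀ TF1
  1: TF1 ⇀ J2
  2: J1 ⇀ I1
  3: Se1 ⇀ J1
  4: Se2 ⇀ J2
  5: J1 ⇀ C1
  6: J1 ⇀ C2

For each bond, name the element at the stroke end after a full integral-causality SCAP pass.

bond 0 →J1
bond 1 →TF1
bond 2 →I1
bond 3 →J1
bond 4 →J2
bond 5 →J1
bond 6 →J1

b3 →J1  (Se1 fixes effort; stroke away)
b4 →J2  (Se2: effort source, stroke at far end)
b1 →TF1  (J2: bond 4 brought effort, rest push out)
b0 →J1  (through TF1, causality passes straight; one stroke at TF1)
b2 →I1  (I1 integral (f out))
b5 →J1  (1-jn J1 has f-setter on 2)
b6 →J1  (J1: bond 2 brought flow, rest push out)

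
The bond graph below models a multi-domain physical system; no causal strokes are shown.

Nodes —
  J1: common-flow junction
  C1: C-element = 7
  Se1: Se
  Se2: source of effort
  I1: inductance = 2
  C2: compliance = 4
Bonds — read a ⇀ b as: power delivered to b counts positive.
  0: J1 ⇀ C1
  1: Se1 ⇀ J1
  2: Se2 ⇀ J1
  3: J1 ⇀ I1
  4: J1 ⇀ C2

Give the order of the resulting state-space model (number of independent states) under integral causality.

β1 →J1  (Se1: effort source, stroke at far end)
β2 →J1  (Se2 fixes effort; stroke away)
β0 →J1  (C1: C, integral causality)
β3 →I1  (I1: I, integral causality)
β4 →J1  (common-f at J1 fixed by 3)

3  (C1, C2, I1 all integral)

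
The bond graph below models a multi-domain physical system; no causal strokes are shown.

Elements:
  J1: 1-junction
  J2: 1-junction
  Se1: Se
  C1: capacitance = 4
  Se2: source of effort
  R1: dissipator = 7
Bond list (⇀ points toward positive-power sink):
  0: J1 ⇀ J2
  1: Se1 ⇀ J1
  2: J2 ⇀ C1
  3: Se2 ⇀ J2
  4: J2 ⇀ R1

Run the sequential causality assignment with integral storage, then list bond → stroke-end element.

b1 stroke→J1  (Se1 fixes effort; stroke away)
b3 stroke→J2  (source Se2 imposes e)
b0 stroke→J2  (J1: last free bond brings flow in)
b2 stroke→J2  (prefer integral on C1)
b4 stroke→R1  (closing 1-jn rule on J2)

#0 →J2
#1 →J1
#2 →J2
#3 →J2
#4 →R1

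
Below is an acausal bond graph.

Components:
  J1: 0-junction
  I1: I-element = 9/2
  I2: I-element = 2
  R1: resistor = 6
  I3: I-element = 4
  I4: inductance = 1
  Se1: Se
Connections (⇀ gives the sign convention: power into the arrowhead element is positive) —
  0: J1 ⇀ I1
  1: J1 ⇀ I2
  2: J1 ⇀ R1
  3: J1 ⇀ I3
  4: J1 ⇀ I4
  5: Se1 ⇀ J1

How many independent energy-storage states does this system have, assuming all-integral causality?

β5 |J1  (source Se1 imposes e)
β0 |I1  (J1: bond 5 brought effort, rest push out)
β1 |I2  (J1: bond 5 brought effort, rest push out)
β2 |R1  (J1 effort already set via bond 5)
β3 |I3  (0-jn J1 has e-setter on 5)
β4 |I4  (J1 effort already set via bond 5)

4  (I1, I2, I3, I4 all integral)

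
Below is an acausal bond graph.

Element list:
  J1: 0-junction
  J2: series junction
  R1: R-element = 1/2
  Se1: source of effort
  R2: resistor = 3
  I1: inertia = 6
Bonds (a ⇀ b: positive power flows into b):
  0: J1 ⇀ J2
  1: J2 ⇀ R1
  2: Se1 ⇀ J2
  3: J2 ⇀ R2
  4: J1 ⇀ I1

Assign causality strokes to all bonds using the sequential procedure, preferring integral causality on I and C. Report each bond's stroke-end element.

β2 →J2  (Se1 fixes effort; stroke away)
β4 →I1  (I1 integral (f out))
β0 →J1  (only one effort-in slot at J1)
β1 →J2  (J2 flow already set via bond 0)
β3 →J2  (1-jn J2 has f-setter on 0)

bond 0 stroke→J1
bond 1 stroke→J2
bond 2 stroke→J2
bond 3 stroke→J2
bond 4 stroke→I1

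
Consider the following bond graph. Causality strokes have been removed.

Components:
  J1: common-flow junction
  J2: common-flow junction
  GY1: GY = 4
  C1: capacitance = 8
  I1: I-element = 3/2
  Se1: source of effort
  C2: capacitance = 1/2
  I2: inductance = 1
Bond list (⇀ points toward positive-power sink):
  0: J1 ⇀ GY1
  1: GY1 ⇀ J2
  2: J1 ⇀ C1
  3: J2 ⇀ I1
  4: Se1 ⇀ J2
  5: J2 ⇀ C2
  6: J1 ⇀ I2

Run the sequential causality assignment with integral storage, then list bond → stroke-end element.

β0 →J1
β1 →J2
β2 →J1
β3 →I1
β4 →J2
β5 →J2
β6 →I2

bond 4 |J2  (Se1: effort source, stroke at far end)
bond 2 |J1  (prefer integral on C1)
bond 3 |I1  (prefer integral on I1)
bond 1 |J2  (1-jn J2 has f-setter on 3)
bond 5 |J2  (1-jn J2 has f-setter on 3)
bond 0 |J1  (GY1: gyrator matches bond 1)
bond 6 |I2  (J1: last free bond brings flow in)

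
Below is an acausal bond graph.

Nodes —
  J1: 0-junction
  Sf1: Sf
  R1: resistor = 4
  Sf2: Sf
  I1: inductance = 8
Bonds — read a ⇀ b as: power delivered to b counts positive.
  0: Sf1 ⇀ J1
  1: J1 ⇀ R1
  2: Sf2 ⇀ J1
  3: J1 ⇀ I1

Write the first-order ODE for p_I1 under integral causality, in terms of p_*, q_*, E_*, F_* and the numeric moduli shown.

dp_I1/dt = 4*F_Sf1 + 4*F_Sf2 - p_I1/2

bond 0 |Sf1  (source Sf1 imposes f)
bond 2 |Sf2  (Sf2 fixes flow; stroke at Sf2)
bond 3 |I1  (prefer integral on I1)
bond 1 |J1  (closing 0-jn rule on J1)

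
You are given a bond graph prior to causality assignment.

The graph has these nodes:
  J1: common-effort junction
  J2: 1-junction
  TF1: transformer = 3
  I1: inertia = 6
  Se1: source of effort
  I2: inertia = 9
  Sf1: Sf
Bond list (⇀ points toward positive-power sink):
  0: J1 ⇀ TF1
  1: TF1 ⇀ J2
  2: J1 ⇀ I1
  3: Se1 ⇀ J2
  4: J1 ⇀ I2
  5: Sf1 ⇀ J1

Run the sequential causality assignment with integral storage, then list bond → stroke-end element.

#0 stroke→J1
#1 stroke→TF1
#2 stroke→I1
#3 stroke→J2
#4 stroke→I2
#5 stroke→Sf1

b3 stroke→J2  (Se1: effort source, stroke at far end)
b5 stroke→Sf1  (Sf1: flow source, stroke at near end)
b1 stroke→TF1  (closing 1-jn rule on J2)
b0 stroke→J1  (TF1: transformer flips bond 1)
b2 stroke→I1  (J1: bond 0 brought effort, rest push out)
b4 stroke→I2  (0-jn J1 has e-setter on 0)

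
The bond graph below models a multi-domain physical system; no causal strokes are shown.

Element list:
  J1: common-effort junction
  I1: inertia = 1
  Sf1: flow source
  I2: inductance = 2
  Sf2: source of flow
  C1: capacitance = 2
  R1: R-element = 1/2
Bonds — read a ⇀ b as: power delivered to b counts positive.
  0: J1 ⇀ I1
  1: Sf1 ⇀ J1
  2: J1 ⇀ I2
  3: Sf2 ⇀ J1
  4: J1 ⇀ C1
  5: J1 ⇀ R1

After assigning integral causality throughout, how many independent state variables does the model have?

3  (C1, I1, I2 all integral)

bond 1 |Sf1  (source Sf1 imposes f)
bond 3 |Sf2  (Sf2 fixes flow; stroke at Sf2)
bond 0 |I1  (prefer integral on I1)
bond 2 |I2  (I2 outputs flow p/I2)
bond 4 |J1  (prefer integral on C1)
bond 5 |R1  (J1 effort already set via bond 4)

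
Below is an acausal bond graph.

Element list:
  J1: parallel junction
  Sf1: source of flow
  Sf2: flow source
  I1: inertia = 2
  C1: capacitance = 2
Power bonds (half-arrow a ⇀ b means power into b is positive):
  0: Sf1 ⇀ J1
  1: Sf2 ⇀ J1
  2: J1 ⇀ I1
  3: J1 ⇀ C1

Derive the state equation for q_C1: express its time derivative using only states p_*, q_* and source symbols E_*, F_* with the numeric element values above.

dq_C1/dt = F_Sf1 + F_Sf2 - p_I1/2

#0 stroke at Sf1  (Sf1 fixes flow; stroke at Sf1)
#1 stroke at Sf2  (Sf2 (Sf) sets flow on bond)
#2 stroke at I1  (I1 integral (f out))
#3 stroke at J1  (only one effort-in slot at J1)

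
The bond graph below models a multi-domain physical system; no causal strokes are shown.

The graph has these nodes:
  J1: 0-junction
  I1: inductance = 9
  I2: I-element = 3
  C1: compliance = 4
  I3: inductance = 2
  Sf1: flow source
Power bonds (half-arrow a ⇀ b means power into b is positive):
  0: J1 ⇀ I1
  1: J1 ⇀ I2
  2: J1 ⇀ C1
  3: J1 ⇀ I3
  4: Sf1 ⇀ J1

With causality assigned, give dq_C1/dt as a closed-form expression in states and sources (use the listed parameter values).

b4 →Sf1  (Sf1: flow source, stroke at near end)
b0 →I1  (prefer integral on I1)
b1 →I2  (I2 outputs flow p/I2)
b2 →J1  (C1 integral (e out))
b3 →I3  (common-e at J1 fixed by 2)

dq_C1/dt = F_Sf1 - p_I1/9 - p_I2/3 - p_I3/2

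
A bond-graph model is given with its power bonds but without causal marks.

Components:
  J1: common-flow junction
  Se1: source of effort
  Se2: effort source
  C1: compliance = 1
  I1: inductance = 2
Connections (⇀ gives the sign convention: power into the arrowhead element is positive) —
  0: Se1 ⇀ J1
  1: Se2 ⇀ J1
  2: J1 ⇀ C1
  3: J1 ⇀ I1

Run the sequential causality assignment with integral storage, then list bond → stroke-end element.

bond 0 →J1
bond 1 →J1
bond 2 →J1
bond 3 →I1

#0 stroke→J1  (source Se1 imposes e)
#1 stroke→J1  (source Se2 imposes e)
#2 stroke→J1  (C1 outputs effort q/C1)
#3 stroke→I1  (J1 needs exactly one f-in)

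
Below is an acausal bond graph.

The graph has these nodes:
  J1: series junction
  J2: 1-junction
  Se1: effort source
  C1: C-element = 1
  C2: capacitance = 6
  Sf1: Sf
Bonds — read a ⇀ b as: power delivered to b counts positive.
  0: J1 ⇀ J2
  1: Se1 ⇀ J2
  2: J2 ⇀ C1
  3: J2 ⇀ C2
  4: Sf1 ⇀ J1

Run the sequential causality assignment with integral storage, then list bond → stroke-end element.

#0 →J1
#1 →J2
#2 →J2
#3 →J2
#4 →Sf1

b1 →J2  (Se1: effort source, stroke at far end)
b4 →Sf1  (Sf1 (Sf) sets flow on bond)
b0 →J1  (J1 flow already set via bond 4)
b2 →J2  (J2: bond 0 brought flow, rest push out)
b3 →J2  (J2: bond 0 brought flow, rest push out)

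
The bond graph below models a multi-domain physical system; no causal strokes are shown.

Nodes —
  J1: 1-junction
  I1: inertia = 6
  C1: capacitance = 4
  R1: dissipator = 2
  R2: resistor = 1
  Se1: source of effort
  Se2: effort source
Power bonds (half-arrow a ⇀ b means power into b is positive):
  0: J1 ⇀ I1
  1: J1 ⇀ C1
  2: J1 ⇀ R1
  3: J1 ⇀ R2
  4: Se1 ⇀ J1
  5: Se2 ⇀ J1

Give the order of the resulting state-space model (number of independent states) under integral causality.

β4 stroke→J1  (Se1 (Se) sets effort on bond)
β5 stroke→J1  (Se2 fixes effort; stroke away)
β0 stroke→I1  (I1 integral (f out))
β1 stroke→J1  (1-jn J1 has f-setter on 0)
β2 stroke→J1  (J1 flow already set via bond 0)
β3 stroke→J1  (J1: bond 0 brought flow, rest push out)

2  (C1, I1 all integral)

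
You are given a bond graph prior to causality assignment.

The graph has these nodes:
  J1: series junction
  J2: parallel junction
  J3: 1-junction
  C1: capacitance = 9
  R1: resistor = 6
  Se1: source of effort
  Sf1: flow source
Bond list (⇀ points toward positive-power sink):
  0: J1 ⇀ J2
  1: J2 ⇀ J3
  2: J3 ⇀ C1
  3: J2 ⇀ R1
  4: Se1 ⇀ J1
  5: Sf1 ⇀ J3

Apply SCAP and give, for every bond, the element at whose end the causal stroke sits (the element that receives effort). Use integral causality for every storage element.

bond 4 →J1  (Se1: effort source, stroke at far end)
bond 5 →Sf1  (Sf1: flow source, stroke at near end)
bond 0 →J2  (J1: last free bond brings flow in)
bond 1 →J3  (J2 effort already set via bond 0)
bond 3 →R1  (J2 effort already set via bond 0)
bond 2 →J3  (1-jn J3 has f-setter on 5)

β0 stroke at J2
β1 stroke at J3
β2 stroke at J3
β3 stroke at R1
β4 stroke at J1
β5 stroke at Sf1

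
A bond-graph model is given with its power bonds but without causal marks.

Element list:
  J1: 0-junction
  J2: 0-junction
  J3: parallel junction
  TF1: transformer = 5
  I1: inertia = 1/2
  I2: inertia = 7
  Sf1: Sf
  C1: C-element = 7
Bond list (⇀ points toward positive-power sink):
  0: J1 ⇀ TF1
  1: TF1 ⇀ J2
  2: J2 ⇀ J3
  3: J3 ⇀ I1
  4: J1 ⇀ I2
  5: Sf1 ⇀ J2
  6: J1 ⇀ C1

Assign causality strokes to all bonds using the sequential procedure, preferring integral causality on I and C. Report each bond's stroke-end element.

b0 |TF1
b1 |J2
b2 |J3
b3 |I1
b4 |I2
b5 |Sf1
b6 |J1

bond 5 stroke at Sf1  (Sf1 fixes flow; stroke at Sf1)
bond 3 stroke at I1  (I1: I, integral causality)
bond 2 stroke at J3  (J3: last free bond brings effort in)
bond 1 stroke at J2  (only one effort-in slot at J2)
bond 0 stroke at TF1  (TF1: transformer flips bond 1)
bond 4 stroke at I2  (I2 outputs flow p/I2)
bond 6 stroke at J1  (J1: last free bond brings effort in)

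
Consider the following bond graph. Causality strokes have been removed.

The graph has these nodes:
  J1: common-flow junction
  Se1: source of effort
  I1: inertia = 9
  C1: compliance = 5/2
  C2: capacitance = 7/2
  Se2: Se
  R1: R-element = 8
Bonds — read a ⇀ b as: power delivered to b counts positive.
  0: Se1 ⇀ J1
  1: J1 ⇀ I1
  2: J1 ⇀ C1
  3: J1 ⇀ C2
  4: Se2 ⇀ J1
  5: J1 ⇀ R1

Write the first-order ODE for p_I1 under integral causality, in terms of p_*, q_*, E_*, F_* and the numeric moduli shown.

b0 stroke at J1  (Se1 fixes effort; stroke away)
b4 stroke at J1  (Se2 fixes effort; stroke away)
b1 stroke at I1  (I1: I, integral causality)
b2 stroke at J1  (J1 flow already set via bond 1)
b3 stroke at J1  (J1 flow already set via bond 1)
b5 stroke at J1  (1-jn J1 has f-setter on 1)

dp_I1/dt = E_Se1 + E_Se2 - 8*p_I1/9 - 2*q_C1/5 - 2*q_C2/7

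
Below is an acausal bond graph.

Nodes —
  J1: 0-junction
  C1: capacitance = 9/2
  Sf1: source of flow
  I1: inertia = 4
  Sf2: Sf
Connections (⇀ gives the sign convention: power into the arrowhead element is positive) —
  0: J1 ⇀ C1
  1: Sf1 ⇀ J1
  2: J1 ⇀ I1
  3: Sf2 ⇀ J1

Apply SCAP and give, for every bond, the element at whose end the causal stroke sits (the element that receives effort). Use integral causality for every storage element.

b0 →J1
b1 →Sf1
b2 →I1
b3 →Sf2

β1 →Sf1  (source Sf1 imposes f)
β3 →Sf2  (Sf2: flow source, stroke at near end)
β0 →J1  (C1 integral (e out))
β2 →I1  (J1: bond 0 brought effort, rest push out)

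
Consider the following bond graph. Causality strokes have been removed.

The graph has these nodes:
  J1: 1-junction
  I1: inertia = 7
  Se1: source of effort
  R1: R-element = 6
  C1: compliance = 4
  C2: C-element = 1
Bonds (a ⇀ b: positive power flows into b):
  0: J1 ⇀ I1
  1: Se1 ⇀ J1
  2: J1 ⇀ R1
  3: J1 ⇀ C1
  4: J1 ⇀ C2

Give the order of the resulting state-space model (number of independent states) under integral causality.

#1 stroke→J1  (source Se1 imposes e)
#0 stroke→I1  (I1: I, integral causality)
#2 stroke→J1  (common-f at J1 fixed by 0)
#3 stroke→J1  (J1: bond 0 brought flow, rest push out)
#4 stroke→J1  (J1 flow already set via bond 0)

3  (C1, C2, I1 all integral)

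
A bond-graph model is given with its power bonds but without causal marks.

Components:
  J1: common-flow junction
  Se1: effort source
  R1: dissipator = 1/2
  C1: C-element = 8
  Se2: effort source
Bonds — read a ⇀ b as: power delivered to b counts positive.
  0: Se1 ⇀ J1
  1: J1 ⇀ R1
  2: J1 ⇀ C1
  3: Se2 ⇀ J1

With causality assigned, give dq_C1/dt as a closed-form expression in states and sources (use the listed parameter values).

dq_C1/dt = 2*E_Se1 + 2*E_Se2 - q_C1/4

β0 |J1  (Se1 fixes effort; stroke away)
β3 |J1  (source Se2 imposes e)
β2 |J1  (C1 outputs effort q/C1)
β1 |R1  (J1 needs exactly one f-in)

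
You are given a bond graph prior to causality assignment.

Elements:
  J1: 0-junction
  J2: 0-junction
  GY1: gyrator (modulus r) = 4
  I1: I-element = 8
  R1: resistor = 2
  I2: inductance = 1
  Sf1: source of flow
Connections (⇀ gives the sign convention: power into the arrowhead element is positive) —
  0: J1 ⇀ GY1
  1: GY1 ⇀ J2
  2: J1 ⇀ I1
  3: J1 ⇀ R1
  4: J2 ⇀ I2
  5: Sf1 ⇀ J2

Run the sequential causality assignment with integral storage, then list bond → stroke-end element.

#5 →Sf1  (source Sf1 imposes f)
#2 →I1  (I1 integral (f out))
#4 →I2  (prefer integral on I2)
#1 →J2  (J2 needs exactly one e-in)
#0 →J1  (GY GY1: same side as bond 1)
#3 →R1  (J1 effort already set via bond 0)

b0 |J1
b1 |J2
b2 |I1
b3 |R1
b4 |I2
b5 |Sf1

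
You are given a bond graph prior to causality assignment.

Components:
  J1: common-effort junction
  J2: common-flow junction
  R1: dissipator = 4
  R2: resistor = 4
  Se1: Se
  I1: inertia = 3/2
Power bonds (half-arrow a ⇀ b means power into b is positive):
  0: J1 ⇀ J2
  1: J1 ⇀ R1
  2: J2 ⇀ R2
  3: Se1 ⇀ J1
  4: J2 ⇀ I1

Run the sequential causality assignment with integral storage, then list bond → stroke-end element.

#0 →J2
#1 →R1
#2 →J2
#3 →J1
#4 →I1

β3 →J1  (Se1 fixes effort; stroke away)
β0 →J2  (J1 effort already set via bond 3)
β1 →R1  (J1 effort already set via bond 3)
β4 →I1  (prefer integral on I1)
β2 →J2  (common-f at J2 fixed by 4)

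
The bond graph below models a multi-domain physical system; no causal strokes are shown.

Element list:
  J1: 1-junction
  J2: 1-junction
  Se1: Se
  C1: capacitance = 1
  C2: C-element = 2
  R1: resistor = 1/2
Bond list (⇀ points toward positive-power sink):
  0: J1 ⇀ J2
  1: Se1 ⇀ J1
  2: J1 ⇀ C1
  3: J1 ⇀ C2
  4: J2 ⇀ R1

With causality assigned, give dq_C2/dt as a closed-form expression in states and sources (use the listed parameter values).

dq_C2/dt = 2*E_Se1 - 2*q_C1 - q_C2

b1 stroke at J1  (Se1 (Se) sets effort on bond)
b2 stroke at J1  (C1 integral (e out))
b3 stroke at J1  (C2 integral (e out))
b0 stroke at J2  (only one flow-in slot at J1)
b4 stroke at R1  (J2 needs exactly one f-in)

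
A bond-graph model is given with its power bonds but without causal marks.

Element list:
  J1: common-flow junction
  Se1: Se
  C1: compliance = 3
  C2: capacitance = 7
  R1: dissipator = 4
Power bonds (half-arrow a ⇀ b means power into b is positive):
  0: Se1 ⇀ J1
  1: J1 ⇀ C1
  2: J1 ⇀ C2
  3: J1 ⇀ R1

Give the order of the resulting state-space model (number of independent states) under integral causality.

2  (C1, C2 all integral)

b0 →J1  (Se1: effort source, stroke at far end)
b1 →J1  (C1 outputs effort q/C1)
b2 →J1  (C2 integral (e out))
b3 →R1  (only one flow-in slot at J1)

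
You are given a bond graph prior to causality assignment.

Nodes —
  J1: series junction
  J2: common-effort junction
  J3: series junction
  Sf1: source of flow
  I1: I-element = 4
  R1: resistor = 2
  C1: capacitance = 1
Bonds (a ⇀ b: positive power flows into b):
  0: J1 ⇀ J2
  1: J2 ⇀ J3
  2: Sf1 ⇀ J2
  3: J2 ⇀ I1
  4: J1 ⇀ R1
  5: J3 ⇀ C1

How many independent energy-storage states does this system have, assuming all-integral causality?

b2 stroke→Sf1  (Sf1 fixes flow; stroke at Sf1)
b3 stroke→I1  (prefer integral on I1)
b5 stroke→J3  (C1 integral (e out))
b1 stroke→J2  (J3: last free bond brings flow in)
b0 stroke→J1  (common-e at J2 fixed by 1)
b4 stroke→R1  (J1 needs exactly one f-in)

2  (C1, I1 all integral)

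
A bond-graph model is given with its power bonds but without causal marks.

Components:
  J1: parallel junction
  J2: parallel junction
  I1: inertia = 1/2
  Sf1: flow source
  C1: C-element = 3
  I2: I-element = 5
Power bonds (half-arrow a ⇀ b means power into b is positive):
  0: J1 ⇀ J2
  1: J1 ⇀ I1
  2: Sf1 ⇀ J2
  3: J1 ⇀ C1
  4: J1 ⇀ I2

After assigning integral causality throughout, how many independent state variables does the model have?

b2 stroke at Sf1  (source Sf1 imposes f)
b0 stroke at J2  (J2: last free bond brings effort in)
b1 stroke at I1  (I1 integral (f out))
b3 stroke at J1  (C1 integral (e out))
b4 stroke at I2  (J1 effort already set via bond 3)

3  (C1, I1, I2 all integral)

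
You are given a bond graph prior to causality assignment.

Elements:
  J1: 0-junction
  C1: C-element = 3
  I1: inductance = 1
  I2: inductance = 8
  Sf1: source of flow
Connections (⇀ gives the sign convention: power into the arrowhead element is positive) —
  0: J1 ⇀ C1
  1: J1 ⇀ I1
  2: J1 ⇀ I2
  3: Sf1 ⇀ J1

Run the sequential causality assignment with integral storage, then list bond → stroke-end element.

#0 stroke→J1
#1 stroke→I1
#2 stroke→I2
#3 stroke→Sf1

bond 3 |Sf1  (Sf1 fixes flow; stroke at Sf1)
bond 0 |J1  (C1 integral (e out))
bond 1 |I1  (0-jn J1 has e-setter on 0)
bond 2 |I2  (J1: bond 0 brought effort, rest push out)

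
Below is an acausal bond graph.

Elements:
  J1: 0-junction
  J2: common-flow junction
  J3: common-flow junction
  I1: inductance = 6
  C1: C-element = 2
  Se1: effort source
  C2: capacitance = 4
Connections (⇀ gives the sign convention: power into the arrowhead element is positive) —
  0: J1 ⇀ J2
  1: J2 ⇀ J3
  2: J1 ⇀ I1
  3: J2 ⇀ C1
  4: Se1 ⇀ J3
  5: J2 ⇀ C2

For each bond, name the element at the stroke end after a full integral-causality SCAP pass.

bond 0 →J1
bond 1 →J2
bond 2 →I1
bond 3 →J2
bond 4 →J3
bond 5 →J2

bond 4 →J3  (Se1 (Se) sets effort on bond)
bond 1 →J2  (closing 1-jn rule on J3)
bond 2 →I1  (I1 integral (f out))
bond 0 →J1  (J1: last free bond brings effort in)
bond 3 →J2  (common-f at J2 fixed by 0)
bond 5 →J2  (common-f at J2 fixed by 0)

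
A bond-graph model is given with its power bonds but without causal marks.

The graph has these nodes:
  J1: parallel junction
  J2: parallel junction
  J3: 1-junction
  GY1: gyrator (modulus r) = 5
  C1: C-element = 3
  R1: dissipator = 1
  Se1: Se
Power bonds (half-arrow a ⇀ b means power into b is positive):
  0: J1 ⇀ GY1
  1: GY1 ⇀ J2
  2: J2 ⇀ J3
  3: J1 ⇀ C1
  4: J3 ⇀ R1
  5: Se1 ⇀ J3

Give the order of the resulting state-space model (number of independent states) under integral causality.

β5 →J3  (source Se1 imposes e)
β3 →J1  (C1: C, integral causality)
β0 →GY1  (0-jn J1 has e-setter on 3)
β1 →GY1  (GY GY1: same side as bond 0)
β2 →J2  (only one effort-in slot at J2)
β4 →J3  (1-jn J3 has f-setter on 2)

1  (C1 all integral)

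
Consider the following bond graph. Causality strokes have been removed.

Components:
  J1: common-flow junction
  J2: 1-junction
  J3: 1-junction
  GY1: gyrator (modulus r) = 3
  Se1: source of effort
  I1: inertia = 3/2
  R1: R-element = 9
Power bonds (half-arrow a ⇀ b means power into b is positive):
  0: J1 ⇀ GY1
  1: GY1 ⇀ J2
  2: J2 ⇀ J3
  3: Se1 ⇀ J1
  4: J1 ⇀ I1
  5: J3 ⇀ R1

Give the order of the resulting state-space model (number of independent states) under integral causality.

b3 stroke at J1  (Se1: effort source, stroke at far end)
b4 stroke at I1  (prefer integral on I1)
b0 stroke at J1  (J1 flow already set via bond 4)
b1 stroke at J2  (GY GY1: same side as bond 0)
b2 stroke at J3  (J2 needs exactly one f-in)
b5 stroke at R1  (J3 needs exactly one f-in)

1  (I1 all integral)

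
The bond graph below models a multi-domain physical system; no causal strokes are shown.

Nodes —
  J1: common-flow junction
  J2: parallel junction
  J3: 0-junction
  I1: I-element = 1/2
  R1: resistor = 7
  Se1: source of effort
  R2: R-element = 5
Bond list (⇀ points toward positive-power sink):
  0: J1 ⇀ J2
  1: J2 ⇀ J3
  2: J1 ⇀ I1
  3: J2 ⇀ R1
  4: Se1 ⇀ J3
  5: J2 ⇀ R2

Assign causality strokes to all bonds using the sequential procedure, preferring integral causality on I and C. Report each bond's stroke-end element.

β0 →J1
β1 →J2
β2 →I1
β3 →R1
β4 →J3
β5 →R2

b4 stroke at J3  (Se1 fixes effort; stroke away)
b1 stroke at J2  (common-e at J3 fixed by 4)
b0 stroke at J1  (0-jn J2 has e-setter on 1)
b3 stroke at R1  (J2: bond 1 brought effort, rest push out)
b5 stroke at R2  (J2 effort already set via bond 1)
b2 stroke at I1  (only one flow-in slot at J1)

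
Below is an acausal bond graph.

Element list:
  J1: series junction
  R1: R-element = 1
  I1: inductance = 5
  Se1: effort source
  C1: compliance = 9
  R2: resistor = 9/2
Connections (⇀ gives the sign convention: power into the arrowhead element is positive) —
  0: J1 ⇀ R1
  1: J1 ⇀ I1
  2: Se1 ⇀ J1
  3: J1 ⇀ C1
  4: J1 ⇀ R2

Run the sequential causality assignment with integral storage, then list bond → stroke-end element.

#0 →J1
#1 →I1
#2 →J1
#3 →J1
#4 →J1

#2 stroke→J1  (Se1: effort source, stroke at far end)
#1 stroke→I1  (I1: I, integral causality)
#0 stroke→J1  (common-f at J1 fixed by 1)
#3 stroke→J1  (1-jn J1 has f-setter on 1)
#4 stroke→J1  (J1 flow already set via bond 1)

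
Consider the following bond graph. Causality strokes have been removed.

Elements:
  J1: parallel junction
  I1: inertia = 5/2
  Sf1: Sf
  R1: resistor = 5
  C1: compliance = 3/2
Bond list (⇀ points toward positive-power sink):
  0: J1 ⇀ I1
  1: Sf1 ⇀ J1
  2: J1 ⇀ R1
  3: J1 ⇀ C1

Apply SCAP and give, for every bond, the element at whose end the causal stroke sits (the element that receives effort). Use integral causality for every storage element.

b0 |I1
b1 |Sf1
b2 |R1
b3 |J1

#1 |Sf1  (Sf1 fixes flow; stroke at Sf1)
#0 |I1  (I1 outputs flow p/I1)
#3 |J1  (C1 integral (e out))
#2 |R1  (J1 effort already set via bond 3)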